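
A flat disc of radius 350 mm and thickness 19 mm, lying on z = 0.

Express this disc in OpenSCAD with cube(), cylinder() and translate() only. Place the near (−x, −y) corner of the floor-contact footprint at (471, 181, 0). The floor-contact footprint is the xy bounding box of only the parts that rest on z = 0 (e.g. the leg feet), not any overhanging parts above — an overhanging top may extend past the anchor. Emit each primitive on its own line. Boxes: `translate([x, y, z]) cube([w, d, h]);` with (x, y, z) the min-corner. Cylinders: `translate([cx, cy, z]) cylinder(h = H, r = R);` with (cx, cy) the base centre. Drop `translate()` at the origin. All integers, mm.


translate([821, 531, 0]) cylinder(h = 19, r = 350);


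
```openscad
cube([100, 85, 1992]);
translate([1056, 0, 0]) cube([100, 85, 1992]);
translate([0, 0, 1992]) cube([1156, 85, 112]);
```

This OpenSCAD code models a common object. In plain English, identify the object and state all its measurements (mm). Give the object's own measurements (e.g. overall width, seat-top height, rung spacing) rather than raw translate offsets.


A door frame. The clear opening is 956 mm wide and 1992 mm high. Two 100 mm wide jambs, 85 mm deep, stand either side of the opening from the floor to the top of the opening. A 112 mm thick head sits across the top of both jambs, spanning the full outside width of the frame.


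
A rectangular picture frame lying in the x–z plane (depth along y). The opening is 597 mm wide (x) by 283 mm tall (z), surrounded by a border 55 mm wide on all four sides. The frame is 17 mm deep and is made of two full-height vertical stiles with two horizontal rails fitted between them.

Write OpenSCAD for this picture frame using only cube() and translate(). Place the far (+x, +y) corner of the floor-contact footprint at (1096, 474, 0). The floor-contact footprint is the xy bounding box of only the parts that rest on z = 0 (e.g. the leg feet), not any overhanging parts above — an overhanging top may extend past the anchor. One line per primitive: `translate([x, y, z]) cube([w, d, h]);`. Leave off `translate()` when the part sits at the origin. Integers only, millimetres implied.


translate([389, 457, 0]) cube([55, 17, 393]);
translate([1041, 457, 0]) cube([55, 17, 393]);
translate([444, 457, 0]) cube([597, 17, 55]);
translate([444, 457, 338]) cube([597, 17, 55]);


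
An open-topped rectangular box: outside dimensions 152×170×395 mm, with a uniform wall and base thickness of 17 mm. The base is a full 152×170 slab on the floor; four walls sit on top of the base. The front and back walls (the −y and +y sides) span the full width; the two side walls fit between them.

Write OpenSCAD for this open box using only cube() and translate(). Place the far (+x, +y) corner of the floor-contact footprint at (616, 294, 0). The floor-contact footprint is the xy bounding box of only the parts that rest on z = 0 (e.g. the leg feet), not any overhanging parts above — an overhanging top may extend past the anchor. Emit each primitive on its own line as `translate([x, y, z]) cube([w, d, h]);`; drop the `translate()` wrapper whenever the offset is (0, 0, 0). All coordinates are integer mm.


translate([464, 124, 0]) cube([152, 170, 17]);
translate([464, 124, 17]) cube([152, 17, 378]);
translate([464, 277, 17]) cube([152, 17, 378]);
translate([464, 141, 17]) cube([17, 136, 378]);
translate([599, 141, 17]) cube([17, 136, 378]);


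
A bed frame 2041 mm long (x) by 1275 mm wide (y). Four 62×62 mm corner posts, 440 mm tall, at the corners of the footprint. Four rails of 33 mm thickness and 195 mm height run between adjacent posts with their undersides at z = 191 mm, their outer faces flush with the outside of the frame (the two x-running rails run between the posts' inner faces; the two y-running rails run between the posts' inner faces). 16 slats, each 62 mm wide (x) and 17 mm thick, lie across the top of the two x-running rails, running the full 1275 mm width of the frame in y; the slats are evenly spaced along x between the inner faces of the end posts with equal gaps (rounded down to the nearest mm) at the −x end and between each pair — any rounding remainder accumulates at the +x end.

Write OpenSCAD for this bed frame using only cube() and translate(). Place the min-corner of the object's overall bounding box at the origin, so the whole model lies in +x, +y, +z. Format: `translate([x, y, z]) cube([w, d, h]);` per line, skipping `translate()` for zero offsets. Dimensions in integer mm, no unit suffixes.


cube([62, 62, 440]);
translate([0, 1213, 0]) cube([62, 62, 440]);
translate([1979, 0, 0]) cube([62, 62, 440]);
translate([1979, 1213, 0]) cube([62, 62, 440]);
translate([62, 0, 191]) cube([1917, 33, 195]);
translate([62, 1242, 191]) cube([1917, 33, 195]);
translate([0, 62, 191]) cube([33, 1151, 195]);
translate([2008, 62, 191]) cube([33, 1151, 195]);
translate([116, 0, 386]) cube([62, 1275, 17]);
translate([232, 0, 386]) cube([62, 1275, 17]);
translate([348, 0, 386]) cube([62, 1275, 17]);
translate([464, 0, 386]) cube([62, 1275, 17]);
translate([580, 0, 386]) cube([62, 1275, 17]);
translate([696, 0, 386]) cube([62, 1275, 17]);
translate([812, 0, 386]) cube([62, 1275, 17]);
translate([928, 0, 386]) cube([62, 1275, 17]);
translate([1044, 0, 386]) cube([62, 1275, 17]);
translate([1160, 0, 386]) cube([62, 1275, 17]);
translate([1276, 0, 386]) cube([62, 1275, 17]);
translate([1392, 0, 386]) cube([62, 1275, 17]);
translate([1508, 0, 386]) cube([62, 1275, 17]);
translate([1624, 0, 386]) cube([62, 1275, 17]);
translate([1740, 0, 386]) cube([62, 1275, 17]);
translate([1856, 0, 386]) cube([62, 1275, 17]);


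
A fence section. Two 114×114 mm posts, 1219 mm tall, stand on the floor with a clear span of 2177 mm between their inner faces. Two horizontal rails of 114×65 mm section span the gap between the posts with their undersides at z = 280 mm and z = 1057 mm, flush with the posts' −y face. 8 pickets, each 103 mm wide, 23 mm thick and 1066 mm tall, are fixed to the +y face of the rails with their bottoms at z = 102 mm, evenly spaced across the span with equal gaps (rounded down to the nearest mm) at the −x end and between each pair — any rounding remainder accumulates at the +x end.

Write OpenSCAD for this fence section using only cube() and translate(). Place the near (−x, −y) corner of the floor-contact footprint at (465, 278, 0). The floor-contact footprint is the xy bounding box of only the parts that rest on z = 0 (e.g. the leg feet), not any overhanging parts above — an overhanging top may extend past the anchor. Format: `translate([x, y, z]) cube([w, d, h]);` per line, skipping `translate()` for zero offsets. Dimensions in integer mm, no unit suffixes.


translate([465, 278, 0]) cube([114, 114, 1219]);
translate([2756, 278, 0]) cube([114, 114, 1219]);
translate([579, 278, 280]) cube([2177, 114, 65]);
translate([579, 278, 1057]) cube([2177, 114, 65]);
translate([729, 392, 102]) cube([103, 23, 1066]);
translate([982, 392, 102]) cube([103, 23, 1066]);
translate([1235, 392, 102]) cube([103, 23, 1066]);
translate([1488, 392, 102]) cube([103, 23, 1066]);
translate([1741, 392, 102]) cube([103, 23, 1066]);
translate([1994, 392, 102]) cube([103, 23, 1066]);
translate([2247, 392, 102]) cube([103, 23, 1066]);
translate([2500, 392, 102]) cube([103, 23, 1066]);


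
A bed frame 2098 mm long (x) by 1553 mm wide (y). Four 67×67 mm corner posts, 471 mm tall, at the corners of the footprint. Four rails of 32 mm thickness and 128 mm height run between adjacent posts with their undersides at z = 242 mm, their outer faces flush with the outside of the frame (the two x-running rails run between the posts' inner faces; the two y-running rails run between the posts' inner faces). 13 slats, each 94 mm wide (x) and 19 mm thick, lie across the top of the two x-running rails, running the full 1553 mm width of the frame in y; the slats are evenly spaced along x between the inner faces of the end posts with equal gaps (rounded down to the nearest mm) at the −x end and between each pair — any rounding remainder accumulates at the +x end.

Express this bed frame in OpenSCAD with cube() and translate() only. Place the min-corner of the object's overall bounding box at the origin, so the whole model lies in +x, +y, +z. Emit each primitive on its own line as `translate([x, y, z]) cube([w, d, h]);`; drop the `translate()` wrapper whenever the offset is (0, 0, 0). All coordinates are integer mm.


// slat z = rail_z + rail_h = 242 + 128 = 370
// slat gap = ⌊(1964 − 13·94) / 14⌋ = 53
cube([67, 67, 471]);
translate([0, 1486, 0]) cube([67, 67, 471]);
translate([2031, 0, 0]) cube([67, 67, 471]);
translate([2031, 1486, 0]) cube([67, 67, 471]);
translate([67, 0, 242]) cube([1964, 32, 128]);
translate([67, 1521, 242]) cube([1964, 32, 128]);
translate([0, 67, 242]) cube([32, 1419, 128]);
translate([2066, 67, 242]) cube([32, 1419, 128]);
translate([120, 0, 370]) cube([94, 1553, 19]);
translate([267, 0, 370]) cube([94, 1553, 19]);
translate([414, 0, 370]) cube([94, 1553, 19]);
translate([561, 0, 370]) cube([94, 1553, 19]);
translate([708, 0, 370]) cube([94, 1553, 19]);
translate([855, 0, 370]) cube([94, 1553, 19]);
translate([1002, 0, 370]) cube([94, 1553, 19]);
translate([1149, 0, 370]) cube([94, 1553, 19]);
translate([1296, 0, 370]) cube([94, 1553, 19]);
translate([1443, 0, 370]) cube([94, 1553, 19]);
translate([1590, 0, 370]) cube([94, 1553, 19]);
translate([1737, 0, 370]) cube([94, 1553, 19]);
translate([1884, 0, 370]) cube([94, 1553, 19]);


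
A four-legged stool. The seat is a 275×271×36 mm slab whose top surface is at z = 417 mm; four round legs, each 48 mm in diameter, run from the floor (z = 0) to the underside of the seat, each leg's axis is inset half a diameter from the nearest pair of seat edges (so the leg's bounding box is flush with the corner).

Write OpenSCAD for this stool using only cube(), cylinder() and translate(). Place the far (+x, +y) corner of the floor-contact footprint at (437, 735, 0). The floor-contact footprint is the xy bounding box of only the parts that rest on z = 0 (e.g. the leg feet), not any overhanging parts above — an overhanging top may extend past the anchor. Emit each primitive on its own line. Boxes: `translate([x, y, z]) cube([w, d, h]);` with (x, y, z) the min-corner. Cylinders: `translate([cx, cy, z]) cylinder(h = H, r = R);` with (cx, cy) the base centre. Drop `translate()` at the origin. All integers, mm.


translate([162, 464, 381]) cube([275, 271, 36]);
translate([186, 488, 0]) cylinder(h = 381, r = 24);
translate([413, 488, 0]) cylinder(h = 381, r = 24);
translate([186, 711, 0]) cylinder(h = 381, r = 24);
translate([413, 711, 0]) cylinder(h = 381, r = 24);


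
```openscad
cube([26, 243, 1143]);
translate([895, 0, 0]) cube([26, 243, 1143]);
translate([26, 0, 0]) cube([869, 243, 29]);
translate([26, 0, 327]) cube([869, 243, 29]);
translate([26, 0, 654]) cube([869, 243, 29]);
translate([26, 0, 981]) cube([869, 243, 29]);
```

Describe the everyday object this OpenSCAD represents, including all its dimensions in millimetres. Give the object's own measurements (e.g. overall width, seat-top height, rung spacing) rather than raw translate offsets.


An open bookshelf. Two side panels, each 26 mm thick, 243 mm deep and 1143 mm tall, stand 921 mm apart (outside-to-outside). Between them sit 4 shelves, each 29 mm thick and 243 mm deep, spanning the full gap between the sides. The bottom shelf rests on the floor (its underside at z = 0) and the clear gap between one shelf's top and the next shelf's underside is 298 mm.


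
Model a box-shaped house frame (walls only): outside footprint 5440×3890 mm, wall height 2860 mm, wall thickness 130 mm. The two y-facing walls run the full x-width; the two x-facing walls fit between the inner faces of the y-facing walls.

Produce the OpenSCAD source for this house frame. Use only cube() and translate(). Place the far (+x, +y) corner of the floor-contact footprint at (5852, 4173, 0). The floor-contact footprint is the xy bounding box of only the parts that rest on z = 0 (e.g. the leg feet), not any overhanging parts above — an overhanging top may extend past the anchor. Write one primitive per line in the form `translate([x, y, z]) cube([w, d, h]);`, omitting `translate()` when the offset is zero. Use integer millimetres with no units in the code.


translate([412, 283, 0]) cube([5440, 130, 2860]);
translate([412, 4043, 0]) cube([5440, 130, 2860]);
translate([412, 413, 0]) cube([130, 3630, 2860]);
translate([5722, 413, 0]) cube([130, 3630, 2860]);


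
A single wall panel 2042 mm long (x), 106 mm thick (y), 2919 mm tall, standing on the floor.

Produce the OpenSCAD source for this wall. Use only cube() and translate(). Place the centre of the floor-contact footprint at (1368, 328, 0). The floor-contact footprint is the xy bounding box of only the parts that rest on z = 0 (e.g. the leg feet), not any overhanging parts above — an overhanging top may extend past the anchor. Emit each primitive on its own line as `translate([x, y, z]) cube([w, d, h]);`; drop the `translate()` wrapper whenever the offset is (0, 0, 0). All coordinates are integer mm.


translate([347, 275, 0]) cube([2042, 106, 2919]);


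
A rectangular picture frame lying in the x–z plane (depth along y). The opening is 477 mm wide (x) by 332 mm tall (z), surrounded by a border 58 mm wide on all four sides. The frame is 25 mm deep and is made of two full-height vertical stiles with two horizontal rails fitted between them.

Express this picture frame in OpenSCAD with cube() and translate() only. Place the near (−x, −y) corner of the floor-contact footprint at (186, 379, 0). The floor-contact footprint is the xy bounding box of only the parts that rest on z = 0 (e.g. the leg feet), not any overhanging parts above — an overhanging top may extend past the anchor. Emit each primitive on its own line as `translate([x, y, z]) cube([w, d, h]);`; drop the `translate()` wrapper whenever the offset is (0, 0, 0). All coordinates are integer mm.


translate([186, 379, 0]) cube([58, 25, 448]);
translate([721, 379, 0]) cube([58, 25, 448]);
translate([244, 379, 0]) cube([477, 25, 58]);
translate([244, 379, 390]) cube([477, 25, 58]);


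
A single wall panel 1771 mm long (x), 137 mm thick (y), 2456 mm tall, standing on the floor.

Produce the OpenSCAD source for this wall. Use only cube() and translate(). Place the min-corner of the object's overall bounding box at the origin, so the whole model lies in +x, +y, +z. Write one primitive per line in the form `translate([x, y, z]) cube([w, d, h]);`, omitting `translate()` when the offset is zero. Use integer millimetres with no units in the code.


cube([1771, 137, 2456]);


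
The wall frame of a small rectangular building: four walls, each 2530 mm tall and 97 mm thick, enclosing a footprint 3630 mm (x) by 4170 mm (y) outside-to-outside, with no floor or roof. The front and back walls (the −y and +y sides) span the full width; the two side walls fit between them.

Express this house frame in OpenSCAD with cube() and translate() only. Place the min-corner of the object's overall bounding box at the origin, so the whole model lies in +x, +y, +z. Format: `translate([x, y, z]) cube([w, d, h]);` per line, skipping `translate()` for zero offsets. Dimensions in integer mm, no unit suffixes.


cube([3630, 97, 2530]);
translate([0, 4073, 0]) cube([3630, 97, 2530]);
translate([0, 97, 0]) cube([97, 3976, 2530]);
translate([3533, 97, 0]) cube([97, 3976, 2530]);


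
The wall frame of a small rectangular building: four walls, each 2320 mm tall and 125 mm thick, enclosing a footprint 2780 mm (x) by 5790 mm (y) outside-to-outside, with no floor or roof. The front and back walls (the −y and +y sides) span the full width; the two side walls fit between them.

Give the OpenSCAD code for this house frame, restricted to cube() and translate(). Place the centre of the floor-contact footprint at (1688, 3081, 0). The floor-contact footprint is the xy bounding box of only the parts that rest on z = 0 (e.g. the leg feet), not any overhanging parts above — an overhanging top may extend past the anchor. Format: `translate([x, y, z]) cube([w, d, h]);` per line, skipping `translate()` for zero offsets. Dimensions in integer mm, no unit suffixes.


translate([298, 186, 0]) cube([2780, 125, 2320]);
translate([298, 5851, 0]) cube([2780, 125, 2320]);
translate([298, 311, 0]) cube([125, 5540, 2320]);
translate([2953, 311, 0]) cube([125, 5540, 2320]);


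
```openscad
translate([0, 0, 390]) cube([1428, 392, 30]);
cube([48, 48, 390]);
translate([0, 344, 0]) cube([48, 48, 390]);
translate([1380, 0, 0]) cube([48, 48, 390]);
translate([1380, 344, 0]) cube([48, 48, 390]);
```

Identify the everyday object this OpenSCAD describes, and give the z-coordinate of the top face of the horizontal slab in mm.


A bench. The seat-top height is 420 mm.

A long slab on four corner posts — a bench. The slab sits at z = 390 with thickness 30, so the top is 390 + 30 = 420 mm.


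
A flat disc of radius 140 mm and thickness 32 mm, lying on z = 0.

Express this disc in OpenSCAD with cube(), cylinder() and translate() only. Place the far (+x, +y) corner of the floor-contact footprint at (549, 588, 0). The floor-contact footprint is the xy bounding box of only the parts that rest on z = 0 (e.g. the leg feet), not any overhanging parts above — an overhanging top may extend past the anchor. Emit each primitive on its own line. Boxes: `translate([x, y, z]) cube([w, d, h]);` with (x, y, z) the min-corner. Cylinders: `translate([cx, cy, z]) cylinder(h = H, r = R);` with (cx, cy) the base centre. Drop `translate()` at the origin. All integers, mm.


translate([409, 448, 0]) cylinder(h = 32, r = 140);


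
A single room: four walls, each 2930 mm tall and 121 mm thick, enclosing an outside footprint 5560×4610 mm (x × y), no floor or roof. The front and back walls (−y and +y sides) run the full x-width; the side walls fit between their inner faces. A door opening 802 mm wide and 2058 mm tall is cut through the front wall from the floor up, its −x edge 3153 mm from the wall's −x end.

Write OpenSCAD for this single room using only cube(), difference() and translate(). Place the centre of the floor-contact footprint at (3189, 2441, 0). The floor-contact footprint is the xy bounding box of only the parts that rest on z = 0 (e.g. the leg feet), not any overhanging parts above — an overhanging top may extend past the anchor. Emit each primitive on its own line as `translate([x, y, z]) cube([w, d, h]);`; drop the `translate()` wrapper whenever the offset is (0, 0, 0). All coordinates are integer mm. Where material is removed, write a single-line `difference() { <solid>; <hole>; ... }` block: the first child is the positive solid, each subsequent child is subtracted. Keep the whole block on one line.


difference() { translate([409, 136, 0]) cube([5560, 121, 2930]); translate([3562, 136, 0]) cube([802, 121, 2058]); }
translate([409, 4625, 0]) cube([5560, 121, 2930]);
translate([409, 257, 0]) cube([121, 4368, 2930]);
translate([5848, 257, 0]) cube([121, 4368, 2930]);


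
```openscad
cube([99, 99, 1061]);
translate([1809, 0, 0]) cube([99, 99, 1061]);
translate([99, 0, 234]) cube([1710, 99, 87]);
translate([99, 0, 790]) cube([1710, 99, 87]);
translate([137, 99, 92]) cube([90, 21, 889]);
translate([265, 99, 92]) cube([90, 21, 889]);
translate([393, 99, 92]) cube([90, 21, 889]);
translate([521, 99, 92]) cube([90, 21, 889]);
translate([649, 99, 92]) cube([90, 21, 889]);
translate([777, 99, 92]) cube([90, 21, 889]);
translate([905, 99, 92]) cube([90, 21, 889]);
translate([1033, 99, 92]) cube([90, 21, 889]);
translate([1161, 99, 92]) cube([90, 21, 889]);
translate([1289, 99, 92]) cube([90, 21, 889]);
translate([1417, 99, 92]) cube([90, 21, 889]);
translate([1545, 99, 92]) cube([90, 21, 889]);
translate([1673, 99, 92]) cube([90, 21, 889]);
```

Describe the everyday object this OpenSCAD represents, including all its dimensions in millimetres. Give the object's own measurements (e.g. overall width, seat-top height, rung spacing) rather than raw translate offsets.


A fence section. Two 99×99 mm posts, 1061 mm tall, stand on the floor with a clear span of 1710 mm between their inner faces. Two horizontal rails of 99×87 mm section span the gap between the posts with their undersides at z = 234 mm and z = 790 mm, flush with the posts' −y face. 13 pickets, each 90 mm wide, 21 mm thick and 889 mm tall, are fixed to the +y face of the rails with their bottoms at z = 92 mm, spaced across the span with a 38 mm gap after the −x post and between neighbouring pickets, with 46 mm left before the +x post.


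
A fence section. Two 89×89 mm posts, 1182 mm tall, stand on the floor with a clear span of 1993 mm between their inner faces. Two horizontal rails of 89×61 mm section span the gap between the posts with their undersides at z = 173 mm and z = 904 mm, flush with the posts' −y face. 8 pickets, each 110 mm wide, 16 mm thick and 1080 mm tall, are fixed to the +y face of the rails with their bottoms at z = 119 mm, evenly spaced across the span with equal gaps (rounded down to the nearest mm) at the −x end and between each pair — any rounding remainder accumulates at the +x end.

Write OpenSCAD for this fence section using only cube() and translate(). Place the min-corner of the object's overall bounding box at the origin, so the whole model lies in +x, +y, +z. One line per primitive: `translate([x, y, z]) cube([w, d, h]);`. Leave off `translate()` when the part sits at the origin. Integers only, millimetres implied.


cube([89, 89, 1182]);
translate([2082, 0, 0]) cube([89, 89, 1182]);
translate([89, 0, 173]) cube([1993, 89, 61]);
translate([89, 0, 904]) cube([1993, 89, 61]);
translate([212, 89, 119]) cube([110, 16, 1080]);
translate([445, 89, 119]) cube([110, 16, 1080]);
translate([678, 89, 119]) cube([110, 16, 1080]);
translate([911, 89, 119]) cube([110, 16, 1080]);
translate([1144, 89, 119]) cube([110, 16, 1080]);
translate([1377, 89, 119]) cube([110, 16, 1080]);
translate([1610, 89, 119]) cube([110, 16, 1080]);
translate([1843, 89, 119]) cube([110, 16, 1080]);


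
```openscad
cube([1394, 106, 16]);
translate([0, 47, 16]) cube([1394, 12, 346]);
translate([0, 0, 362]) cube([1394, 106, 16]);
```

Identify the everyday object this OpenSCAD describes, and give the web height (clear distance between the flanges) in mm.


An I-beam. The web height is 346 mm.

Two wide flanges with a thin centred web — an I-beam. Overall 378 mm minus two 16 mm flanges gives a web of 378 − 2·16 = 346 mm.


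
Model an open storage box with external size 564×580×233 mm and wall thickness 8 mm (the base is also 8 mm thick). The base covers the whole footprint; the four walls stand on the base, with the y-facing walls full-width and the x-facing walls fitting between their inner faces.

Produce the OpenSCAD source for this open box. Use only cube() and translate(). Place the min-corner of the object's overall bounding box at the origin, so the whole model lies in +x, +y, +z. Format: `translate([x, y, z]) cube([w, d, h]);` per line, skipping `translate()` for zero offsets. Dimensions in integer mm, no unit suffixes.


cube([564, 580, 8]);
translate([0, 0, 8]) cube([564, 8, 225]);
translate([0, 572, 8]) cube([564, 8, 225]);
translate([0, 8, 8]) cube([8, 564, 225]);
translate([556, 8, 8]) cube([8, 564, 225]);


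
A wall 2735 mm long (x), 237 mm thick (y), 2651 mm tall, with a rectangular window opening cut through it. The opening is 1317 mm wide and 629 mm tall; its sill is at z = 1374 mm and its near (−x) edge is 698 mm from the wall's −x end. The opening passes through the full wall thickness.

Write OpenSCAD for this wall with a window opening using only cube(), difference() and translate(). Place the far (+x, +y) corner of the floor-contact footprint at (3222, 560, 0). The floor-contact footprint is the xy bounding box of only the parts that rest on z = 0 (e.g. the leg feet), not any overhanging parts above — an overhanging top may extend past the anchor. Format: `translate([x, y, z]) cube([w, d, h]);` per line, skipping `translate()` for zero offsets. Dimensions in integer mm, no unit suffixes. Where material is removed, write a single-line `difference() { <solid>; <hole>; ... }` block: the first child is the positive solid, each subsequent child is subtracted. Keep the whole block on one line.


difference() { translate([487, 323, 0]) cube([2735, 237, 2651]); translate([1185, 323, 1374]) cube([1317, 237, 629]); }


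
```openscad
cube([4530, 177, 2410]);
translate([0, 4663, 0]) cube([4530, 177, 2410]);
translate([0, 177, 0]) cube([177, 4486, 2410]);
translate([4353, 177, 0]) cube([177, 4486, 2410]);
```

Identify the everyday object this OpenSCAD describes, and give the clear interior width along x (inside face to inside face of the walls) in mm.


A house (or room) frame. The interior width is 4176 mm.

Four 2410 mm walls enclosing a rectangle with no floor or roof — a room or house frame. Outside width is 4530 mm and wall thickness is 177 mm, so the interior width is 4530 − 2 × 177 = 4176 mm.


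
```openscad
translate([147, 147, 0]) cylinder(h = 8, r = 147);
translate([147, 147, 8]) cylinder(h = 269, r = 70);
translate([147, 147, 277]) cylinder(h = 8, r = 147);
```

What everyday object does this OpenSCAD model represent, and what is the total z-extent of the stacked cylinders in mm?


A spool. The overall height is 285 mm.

Three coaxial cylinders, large–small–large — a spool. Two 8 mm flanges and a 269 mm core give 8 + 269 + 8 = 285 mm.


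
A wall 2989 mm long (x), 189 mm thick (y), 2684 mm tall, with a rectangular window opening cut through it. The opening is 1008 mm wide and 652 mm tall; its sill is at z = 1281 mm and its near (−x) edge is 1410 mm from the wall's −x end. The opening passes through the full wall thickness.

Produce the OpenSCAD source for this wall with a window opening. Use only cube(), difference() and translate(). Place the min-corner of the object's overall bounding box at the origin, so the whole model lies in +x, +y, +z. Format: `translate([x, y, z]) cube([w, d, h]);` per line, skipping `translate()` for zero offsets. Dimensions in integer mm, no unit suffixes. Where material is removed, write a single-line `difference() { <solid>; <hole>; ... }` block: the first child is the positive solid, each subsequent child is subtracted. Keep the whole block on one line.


difference() { cube([2989, 189, 2684]); translate([1410, 0, 1281]) cube([1008, 189, 652]); }


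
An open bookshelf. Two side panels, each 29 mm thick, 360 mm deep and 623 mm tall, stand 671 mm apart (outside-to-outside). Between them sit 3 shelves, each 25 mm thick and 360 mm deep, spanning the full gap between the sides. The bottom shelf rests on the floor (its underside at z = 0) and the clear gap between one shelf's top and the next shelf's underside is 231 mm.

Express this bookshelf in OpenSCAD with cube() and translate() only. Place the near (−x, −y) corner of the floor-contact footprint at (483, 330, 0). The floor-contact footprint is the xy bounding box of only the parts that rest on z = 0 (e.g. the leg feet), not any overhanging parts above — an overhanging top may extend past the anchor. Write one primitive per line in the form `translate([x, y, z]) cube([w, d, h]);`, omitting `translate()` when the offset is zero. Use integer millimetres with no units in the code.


translate([483, 330, 0]) cube([29, 360, 623]);
translate([1125, 330, 0]) cube([29, 360, 623]);
translate([512, 330, 0]) cube([613, 360, 25]);
translate([512, 330, 256]) cube([613, 360, 25]);
translate([512, 330, 512]) cube([613, 360, 25]);


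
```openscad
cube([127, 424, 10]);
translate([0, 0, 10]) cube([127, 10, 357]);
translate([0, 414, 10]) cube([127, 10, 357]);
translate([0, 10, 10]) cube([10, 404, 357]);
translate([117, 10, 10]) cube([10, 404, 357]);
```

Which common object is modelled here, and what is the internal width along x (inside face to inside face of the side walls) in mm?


An open box. The internal width is 107 mm.

A 127×424 base slab with four walls standing on it — an open box. The base is 127 mm wide and the walls are 10 mm thick, so the internal width is 127 − 2 × 10 = 107 mm.


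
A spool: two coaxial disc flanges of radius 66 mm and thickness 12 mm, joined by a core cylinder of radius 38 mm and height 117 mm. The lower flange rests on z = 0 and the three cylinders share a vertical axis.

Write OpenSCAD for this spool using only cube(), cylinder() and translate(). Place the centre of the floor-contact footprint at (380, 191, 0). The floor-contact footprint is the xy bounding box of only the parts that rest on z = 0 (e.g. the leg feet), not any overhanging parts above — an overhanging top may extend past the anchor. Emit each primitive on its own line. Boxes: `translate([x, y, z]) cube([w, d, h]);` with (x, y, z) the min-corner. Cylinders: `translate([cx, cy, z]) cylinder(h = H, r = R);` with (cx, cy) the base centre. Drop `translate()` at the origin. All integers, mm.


translate([380, 191, 0]) cylinder(h = 12, r = 66);
translate([380, 191, 12]) cylinder(h = 117, r = 38);
translate([380, 191, 129]) cylinder(h = 12, r = 66);


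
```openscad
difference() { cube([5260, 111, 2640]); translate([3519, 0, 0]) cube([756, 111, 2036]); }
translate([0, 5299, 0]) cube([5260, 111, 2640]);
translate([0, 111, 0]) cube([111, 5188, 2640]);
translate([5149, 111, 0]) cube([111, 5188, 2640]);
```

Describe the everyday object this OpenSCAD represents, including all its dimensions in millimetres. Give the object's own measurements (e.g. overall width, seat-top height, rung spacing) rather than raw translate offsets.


A single room: four walls, each 2640 mm tall and 111 mm thick, enclosing an outside footprint 5260×5410 mm (x × y), no floor or roof. The front and back walls (−y and +y sides) run the full x-width; the side walls fit between their inner faces. A door opening 756 mm wide and 2036 mm tall is cut through the front wall from the floor up, its −x edge 3519 mm from the wall's −x end.


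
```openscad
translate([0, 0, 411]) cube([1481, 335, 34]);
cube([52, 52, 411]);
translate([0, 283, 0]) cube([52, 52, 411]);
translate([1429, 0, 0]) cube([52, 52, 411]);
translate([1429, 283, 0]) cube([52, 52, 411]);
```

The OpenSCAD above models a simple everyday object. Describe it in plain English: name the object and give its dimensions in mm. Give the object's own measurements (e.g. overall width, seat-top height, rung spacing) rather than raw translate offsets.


A bench: a 1481×335 mm seat slab, 34 mm thick, top at z = 445 mm, on four 52×52 mm square legs flush with the seat corners and standing on z = 0.


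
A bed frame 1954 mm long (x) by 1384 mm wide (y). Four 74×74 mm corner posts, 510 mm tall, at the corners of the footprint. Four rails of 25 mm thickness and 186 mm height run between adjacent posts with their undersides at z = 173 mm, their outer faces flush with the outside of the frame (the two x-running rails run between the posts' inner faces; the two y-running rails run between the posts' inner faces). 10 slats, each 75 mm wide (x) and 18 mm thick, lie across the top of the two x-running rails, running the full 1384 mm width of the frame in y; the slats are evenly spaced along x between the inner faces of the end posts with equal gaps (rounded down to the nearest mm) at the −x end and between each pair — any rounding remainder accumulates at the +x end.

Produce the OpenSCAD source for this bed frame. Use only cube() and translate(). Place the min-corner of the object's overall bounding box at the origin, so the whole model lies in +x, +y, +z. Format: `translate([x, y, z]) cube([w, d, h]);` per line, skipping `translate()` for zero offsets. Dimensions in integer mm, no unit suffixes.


// slat z = rail_z + rail_h = 173 + 186 = 359
// slat gap = ⌊(1806 − 10·75) / 11⌋ = 96
cube([74, 74, 510]);
translate([0, 1310, 0]) cube([74, 74, 510]);
translate([1880, 0, 0]) cube([74, 74, 510]);
translate([1880, 1310, 0]) cube([74, 74, 510]);
translate([74, 0, 173]) cube([1806, 25, 186]);
translate([74, 1359, 173]) cube([1806, 25, 186]);
translate([0, 74, 173]) cube([25, 1236, 186]);
translate([1929, 74, 173]) cube([25, 1236, 186]);
translate([170, 0, 359]) cube([75, 1384, 18]);
translate([341, 0, 359]) cube([75, 1384, 18]);
translate([512, 0, 359]) cube([75, 1384, 18]);
translate([683, 0, 359]) cube([75, 1384, 18]);
translate([854, 0, 359]) cube([75, 1384, 18]);
translate([1025, 0, 359]) cube([75, 1384, 18]);
translate([1196, 0, 359]) cube([75, 1384, 18]);
translate([1367, 0, 359]) cube([75, 1384, 18]);
translate([1538, 0, 359]) cube([75, 1384, 18]);
translate([1709, 0, 359]) cube([75, 1384, 18]);


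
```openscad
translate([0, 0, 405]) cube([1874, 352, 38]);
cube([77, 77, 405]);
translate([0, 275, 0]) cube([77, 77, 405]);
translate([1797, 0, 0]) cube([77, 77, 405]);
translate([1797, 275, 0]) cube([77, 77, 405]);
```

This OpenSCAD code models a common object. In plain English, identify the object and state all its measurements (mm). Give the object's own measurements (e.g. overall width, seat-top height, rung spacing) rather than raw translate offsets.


A long wooden bench with a 1874 mm (x) × 352 mm (y) seat, 38 mm thick, its top surface 443 mm above the floor. Four 77 mm square legs at the seat corners, flush with the edges, run from z = 0 to the seat underside.


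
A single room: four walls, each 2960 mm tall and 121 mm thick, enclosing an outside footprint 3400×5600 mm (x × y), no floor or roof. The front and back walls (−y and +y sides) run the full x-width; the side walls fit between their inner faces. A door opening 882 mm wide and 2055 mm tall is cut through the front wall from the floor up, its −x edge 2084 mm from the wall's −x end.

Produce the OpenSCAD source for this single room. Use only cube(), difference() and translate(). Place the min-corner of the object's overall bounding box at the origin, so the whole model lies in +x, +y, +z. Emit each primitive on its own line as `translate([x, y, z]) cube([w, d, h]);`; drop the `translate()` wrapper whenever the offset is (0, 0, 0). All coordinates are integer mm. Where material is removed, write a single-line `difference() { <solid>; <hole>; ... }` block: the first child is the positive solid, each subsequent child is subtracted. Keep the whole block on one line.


difference() { cube([3400, 121, 2960]); translate([2084, 0, 0]) cube([882, 121, 2055]); }
translate([0, 5479, 0]) cube([3400, 121, 2960]);
translate([0, 121, 0]) cube([121, 5358, 2960]);
translate([3279, 121, 0]) cube([121, 5358, 2960]);


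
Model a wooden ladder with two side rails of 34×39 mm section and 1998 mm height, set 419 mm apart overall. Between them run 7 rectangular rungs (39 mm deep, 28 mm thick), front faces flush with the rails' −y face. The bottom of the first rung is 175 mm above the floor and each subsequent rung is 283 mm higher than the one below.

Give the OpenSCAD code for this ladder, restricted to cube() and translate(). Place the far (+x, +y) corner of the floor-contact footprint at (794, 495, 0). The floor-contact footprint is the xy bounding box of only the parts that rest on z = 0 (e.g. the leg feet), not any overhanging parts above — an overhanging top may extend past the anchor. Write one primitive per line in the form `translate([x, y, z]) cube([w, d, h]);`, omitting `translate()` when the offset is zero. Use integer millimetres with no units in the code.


translate([375, 456, 0]) cube([34, 39, 1998]);
translate([760, 456, 0]) cube([34, 39, 1998]);
translate([409, 456, 175]) cube([351, 39, 28]);
translate([409, 456, 458]) cube([351, 39, 28]);
translate([409, 456, 741]) cube([351, 39, 28]);
translate([409, 456, 1024]) cube([351, 39, 28]);
translate([409, 456, 1307]) cube([351, 39, 28]);
translate([409, 456, 1590]) cube([351, 39, 28]);
translate([409, 456, 1873]) cube([351, 39, 28]);


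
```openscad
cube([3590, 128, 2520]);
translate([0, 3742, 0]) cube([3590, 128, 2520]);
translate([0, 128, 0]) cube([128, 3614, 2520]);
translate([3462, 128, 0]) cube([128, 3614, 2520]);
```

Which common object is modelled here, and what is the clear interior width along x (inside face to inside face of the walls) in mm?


A house (or room) frame. The interior width is 3334 mm.

Four 2520 mm walls enclosing a rectangle with no floor or roof — a room or house frame. Outside width is 3590 mm and wall thickness is 128 mm, so the interior width is 3590 − 2 × 128 = 3334 mm.


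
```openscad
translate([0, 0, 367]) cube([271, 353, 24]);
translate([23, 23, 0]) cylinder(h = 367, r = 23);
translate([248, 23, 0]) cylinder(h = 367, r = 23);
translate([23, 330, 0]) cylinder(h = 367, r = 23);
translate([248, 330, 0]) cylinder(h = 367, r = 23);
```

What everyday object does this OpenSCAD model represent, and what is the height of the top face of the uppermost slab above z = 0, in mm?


A stool. The seat height is 391 mm.

A 271×353×24 slab at z = 367 on four corner cylinders — a stool. The seat top is 367 + 24 = 391 mm.


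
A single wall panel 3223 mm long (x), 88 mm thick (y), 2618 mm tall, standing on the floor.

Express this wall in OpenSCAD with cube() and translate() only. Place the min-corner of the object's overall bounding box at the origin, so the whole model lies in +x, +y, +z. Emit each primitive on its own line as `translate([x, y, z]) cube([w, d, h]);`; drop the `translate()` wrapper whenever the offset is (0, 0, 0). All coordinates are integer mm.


cube([3223, 88, 2618]);


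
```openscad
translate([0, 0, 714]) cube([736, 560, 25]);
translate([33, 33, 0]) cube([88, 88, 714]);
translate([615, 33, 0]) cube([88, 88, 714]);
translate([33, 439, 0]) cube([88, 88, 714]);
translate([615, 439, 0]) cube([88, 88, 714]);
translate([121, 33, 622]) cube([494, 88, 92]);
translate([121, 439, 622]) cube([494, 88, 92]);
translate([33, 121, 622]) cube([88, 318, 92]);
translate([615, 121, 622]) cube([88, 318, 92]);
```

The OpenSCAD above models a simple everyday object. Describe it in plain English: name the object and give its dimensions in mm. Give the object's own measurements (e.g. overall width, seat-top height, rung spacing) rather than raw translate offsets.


A rectangular dining table. The top is 736×560×25 mm with its upper surface at z = 739 mm. It stands on four 88×88 mm square legs, each inset 33 mm from the nearest pair of top edges, running from the floor to the underside of the top. Four apron rails, 88 mm thick and 92 mm tall, run between adjacent legs with their top edges flush with the underside of the top and their outer faces flush with the legs' outer faces.


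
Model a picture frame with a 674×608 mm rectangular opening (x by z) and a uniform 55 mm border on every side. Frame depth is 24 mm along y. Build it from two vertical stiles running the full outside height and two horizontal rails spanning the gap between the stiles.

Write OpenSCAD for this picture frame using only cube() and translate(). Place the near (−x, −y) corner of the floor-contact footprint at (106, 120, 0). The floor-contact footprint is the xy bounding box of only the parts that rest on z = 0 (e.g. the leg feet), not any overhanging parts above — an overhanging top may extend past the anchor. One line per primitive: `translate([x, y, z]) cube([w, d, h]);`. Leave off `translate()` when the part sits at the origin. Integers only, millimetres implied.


translate([106, 120, 0]) cube([55, 24, 718]);
translate([835, 120, 0]) cube([55, 24, 718]);
translate([161, 120, 0]) cube([674, 24, 55]);
translate([161, 120, 663]) cube([674, 24, 55]);


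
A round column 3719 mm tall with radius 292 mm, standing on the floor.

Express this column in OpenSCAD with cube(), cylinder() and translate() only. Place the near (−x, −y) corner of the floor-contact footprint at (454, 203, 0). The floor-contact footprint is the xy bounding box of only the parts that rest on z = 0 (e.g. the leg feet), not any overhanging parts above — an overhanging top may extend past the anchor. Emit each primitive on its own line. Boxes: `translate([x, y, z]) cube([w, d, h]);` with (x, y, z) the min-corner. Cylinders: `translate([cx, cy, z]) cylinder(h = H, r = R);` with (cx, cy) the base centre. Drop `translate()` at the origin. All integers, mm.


translate([746, 495, 0]) cylinder(h = 3719, r = 292);
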